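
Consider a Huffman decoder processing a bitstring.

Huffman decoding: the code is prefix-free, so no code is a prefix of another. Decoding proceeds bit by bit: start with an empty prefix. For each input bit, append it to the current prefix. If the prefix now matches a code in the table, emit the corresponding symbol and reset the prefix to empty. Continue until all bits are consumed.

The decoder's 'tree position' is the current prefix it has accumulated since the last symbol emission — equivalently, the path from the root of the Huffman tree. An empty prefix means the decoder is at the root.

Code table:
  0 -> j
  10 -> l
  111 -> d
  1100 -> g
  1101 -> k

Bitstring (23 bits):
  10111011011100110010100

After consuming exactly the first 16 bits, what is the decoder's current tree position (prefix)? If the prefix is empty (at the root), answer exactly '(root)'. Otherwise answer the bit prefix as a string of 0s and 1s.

Bit 0: prefix='1' (no match yet)
Bit 1: prefix='10' -> emit 'l', reset
Bit 2: prefix='1' (no match yet)
Bit 3: prefix='11' (no match yet)
Bit 4: prefix='111' -> emit 'd', reset
Bit 5: prefix='0' -> emit 'j', reset
Bit 6: prefix='1' (no match yet)
Bit 7: prefix='11' (no match yet)
Bit 8: prefix='110' (no match yet)
Bit 9: prefix='1101' -> emit 'k', reset
Bit 10: prefix='1' (no match yet)
Bit 11: prefix='11' (no match yet)
Bit 12: prefix='110' (no match yet)
Bit 13: prefix='1100' -> emit 'g', reset
Bit 14: prefix='1' (no match yet)
Bit 15: prefix='11' (no match yet)

Answer: 11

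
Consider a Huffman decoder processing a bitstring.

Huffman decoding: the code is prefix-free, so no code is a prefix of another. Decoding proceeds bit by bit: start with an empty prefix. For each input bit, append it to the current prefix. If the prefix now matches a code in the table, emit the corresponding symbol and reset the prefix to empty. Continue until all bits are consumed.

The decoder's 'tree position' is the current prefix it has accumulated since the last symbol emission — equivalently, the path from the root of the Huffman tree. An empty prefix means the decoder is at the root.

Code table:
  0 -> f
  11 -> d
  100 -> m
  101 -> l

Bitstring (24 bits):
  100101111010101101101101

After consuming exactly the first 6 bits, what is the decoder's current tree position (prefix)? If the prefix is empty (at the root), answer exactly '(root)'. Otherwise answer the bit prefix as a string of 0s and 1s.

Bit 0: prefix='1' (no match yet)
Bit 1: prefix='10' (no match yet)
Bit 2: prefix='100' -> emit 'm', reset
Bit 3: prefix='1' (no match yet)
Bit 4: prefix='10' (no match yet)
Bit 5: prefix='101' -> emit 'l', reset

Answer: (root)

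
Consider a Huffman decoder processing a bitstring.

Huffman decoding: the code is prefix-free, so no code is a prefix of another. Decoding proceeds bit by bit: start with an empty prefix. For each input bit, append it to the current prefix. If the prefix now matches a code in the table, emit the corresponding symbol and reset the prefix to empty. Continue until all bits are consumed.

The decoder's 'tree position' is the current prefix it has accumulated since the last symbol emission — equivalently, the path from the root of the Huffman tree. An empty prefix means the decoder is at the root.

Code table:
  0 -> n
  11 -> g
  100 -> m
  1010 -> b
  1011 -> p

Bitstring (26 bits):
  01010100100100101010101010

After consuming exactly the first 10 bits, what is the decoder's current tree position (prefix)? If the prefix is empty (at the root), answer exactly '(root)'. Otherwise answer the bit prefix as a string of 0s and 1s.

Bit 0: prefix='0' -> emit 'n', reset
Bit 1: prefix='1' (no match yet)
Bit 2: prefix='10' (no match yet)
Bit 3: prefix='101' (no match yet)
Bit 4: prefix='1010' -> emit 'b', reset
Bit 5: prefix='1' (no match yet)
Bit 6: prefix='10' (no match yet)
Bit 7: prefix='100' -> emit 'm', reset
Bit 8: prefix='1' (no match yet)
Bit 9: prefix='10' (no match yet)

Answer: 10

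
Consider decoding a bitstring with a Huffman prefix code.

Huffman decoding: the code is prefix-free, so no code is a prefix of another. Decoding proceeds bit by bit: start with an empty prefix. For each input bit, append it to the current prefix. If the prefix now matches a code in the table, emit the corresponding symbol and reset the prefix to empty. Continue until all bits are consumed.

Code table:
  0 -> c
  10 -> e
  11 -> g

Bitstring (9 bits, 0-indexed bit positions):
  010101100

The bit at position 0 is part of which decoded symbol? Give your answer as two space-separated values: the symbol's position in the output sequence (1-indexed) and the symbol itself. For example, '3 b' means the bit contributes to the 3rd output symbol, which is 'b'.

Answer: 1 c

Derivation:
Bit 0: prefix='0' -> emit 'c', reset
Bit 1: prefix='1' (no match yet)
Bit 2: prefix='10' -> emit 'e', reset
Bit 3: prefix='1' (no match yet)
Bit 4: prefix='10' -> emit 'e', reset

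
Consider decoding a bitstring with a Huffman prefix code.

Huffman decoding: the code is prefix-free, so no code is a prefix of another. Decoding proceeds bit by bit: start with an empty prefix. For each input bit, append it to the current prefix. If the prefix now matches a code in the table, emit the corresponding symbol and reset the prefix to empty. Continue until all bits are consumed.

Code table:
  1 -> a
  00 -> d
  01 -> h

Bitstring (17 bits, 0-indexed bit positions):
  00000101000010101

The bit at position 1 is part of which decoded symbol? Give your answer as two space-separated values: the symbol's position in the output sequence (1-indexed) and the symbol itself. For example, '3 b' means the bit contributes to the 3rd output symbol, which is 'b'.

Answer: 1 d

Derivation:
Bit 0: prefix='0' (no match yet)
Bit 1: prefix='00' -> emit 'd', reset
Bit 2: prefix='0' (no match yet)
Bit 3: prefix='00' -> emit 'd', reset
Bit 4: prefix='0' (no match yet)
Bit 5: prefix='01' -> emit 'h', reset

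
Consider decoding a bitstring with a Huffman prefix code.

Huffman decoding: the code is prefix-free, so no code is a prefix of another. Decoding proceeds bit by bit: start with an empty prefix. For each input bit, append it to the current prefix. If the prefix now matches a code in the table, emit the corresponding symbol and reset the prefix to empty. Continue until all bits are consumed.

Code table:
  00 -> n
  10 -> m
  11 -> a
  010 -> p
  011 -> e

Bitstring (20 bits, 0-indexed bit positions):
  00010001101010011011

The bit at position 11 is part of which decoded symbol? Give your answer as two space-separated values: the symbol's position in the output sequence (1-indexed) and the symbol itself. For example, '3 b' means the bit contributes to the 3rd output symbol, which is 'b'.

Answer: 5 p

Derivation:
Bit 0: prefix='0' (no match yet)
Bit 1: prefix='00' -> emit 'n', reset
Bit 2: prefix='0' (no match yet)
Bit 3: prefix='01' (no match yet)
Bit 4: prefix='010' -> emit 'p', reset
Bit 5: prefix='0' (no match yet)
Bit 6: prefix='00' -> emit 'n', reset
Bit 7: prefix='1' (no match yet)
Bit 8: prefix='11' -> emit 'a', reset
Bit 9: prefix='0' (no match yet)
Bit 10: prefix='01' (no match yet)
Bit 11: prefix='010' -> emit 'p', reset
Bit 12: prefix='1' (no match yet)
Bit 13: prefix='10' -> emit 'm', reset
Bit 14: prefix='0' (no match yet)
Bit 15: prefix='01' (no match yet)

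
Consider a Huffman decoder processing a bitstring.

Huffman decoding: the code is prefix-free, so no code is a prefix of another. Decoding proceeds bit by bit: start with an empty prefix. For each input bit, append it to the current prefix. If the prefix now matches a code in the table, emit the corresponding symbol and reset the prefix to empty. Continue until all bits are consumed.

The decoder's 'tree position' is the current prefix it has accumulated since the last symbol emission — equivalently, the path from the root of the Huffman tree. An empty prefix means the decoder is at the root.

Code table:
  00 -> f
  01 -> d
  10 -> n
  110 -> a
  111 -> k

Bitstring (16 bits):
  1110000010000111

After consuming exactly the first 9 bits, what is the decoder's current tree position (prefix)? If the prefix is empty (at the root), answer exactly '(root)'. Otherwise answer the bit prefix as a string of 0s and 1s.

Bit 0: prefix='1' (no match yet)
Bit 1: prefix='11' (no match yet)
Bit 2: prefix='111' -> emit 'k', reset
Bit 3: prefix='0' (no match yet)
Bit 4: prefix='00' -> emit 'f', reset
Bit 5: prefix='0' (no match yet)
Bit 6: prefix='00' -> emit 'f', reset
Bit 7: prefix='0' (no match yet)
Bit 8: prefix='01' -> emit 'd', reset

Answer: (root)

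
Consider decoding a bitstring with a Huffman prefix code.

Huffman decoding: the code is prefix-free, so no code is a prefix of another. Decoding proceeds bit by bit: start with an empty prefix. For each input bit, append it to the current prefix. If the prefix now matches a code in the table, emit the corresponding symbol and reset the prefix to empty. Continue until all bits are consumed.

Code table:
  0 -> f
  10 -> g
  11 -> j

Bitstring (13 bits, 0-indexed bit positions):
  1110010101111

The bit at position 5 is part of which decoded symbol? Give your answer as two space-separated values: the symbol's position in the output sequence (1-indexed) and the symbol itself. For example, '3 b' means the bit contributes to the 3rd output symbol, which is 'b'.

Bit 0: prefix='1' (no match yet)
Bit 1: prefix='11' -> emit 'j', reset
Bit 2: prefix='1' (no match yet)
Bit 3: prefix='10' -> emit 'g', reset
Bit 4: prefix='0' -> emit 'f', reset
Bit 5: prefix='1' (no match yet)
Bit 6: prefix='10' -> emit 'g', reset
Bit 7: prefix='1' (no match yet)
Bit 8: prefix='10' -> emit 'g', reset
Bit 9: prefix='1' (no match yet)

Answer: 4 g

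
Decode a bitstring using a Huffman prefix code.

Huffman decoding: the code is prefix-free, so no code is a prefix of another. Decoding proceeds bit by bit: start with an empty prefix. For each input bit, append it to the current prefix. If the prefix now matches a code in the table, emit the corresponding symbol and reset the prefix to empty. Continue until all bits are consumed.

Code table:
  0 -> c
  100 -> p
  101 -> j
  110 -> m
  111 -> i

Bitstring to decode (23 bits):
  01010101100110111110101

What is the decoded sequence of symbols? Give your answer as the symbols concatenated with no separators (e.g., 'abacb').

Bit 0: prefix='0' -> emit 'c', reset
Bit 1: prefix='1' (no match yet)
Bit 2: prefix='10' (no match yet)
Bit 3: prefix='101' -> emit 'j', reset
Bit 4: prefix='0' -> emit 'c', reset
Bit 5: prefix='1' (no match yet)
Bit 6: prefix='10' (no match yet)
Bit 7: prefix='101' -> emit 'j', reset
Bit 8: prefix='1' (no match yet)
Bit 9: prefix='10' (no match yet)
Bit 10: prefix='100' -> emit 'p', reset
Bit 11: prefix='1' (no match yet)
Bit 12: prefix='11' (no match yet)
Bit 13: prefix='110' -> emit 'm', reset
Bit 14: prefix='1' (no match yet)
Bit 15: prefix='11' (no match yet)
Bit 16: prefix='111' -> emit 'i', reset
Bit 17: prefix='1' (no match yet)
Bit 18: prefix='11' (no match yet)
Bit 19: prefix='110' -> emit 'm', reset
Bit 20: prefix='1' (no match yet)
Bit 21: prefix='10' (no match yet)
Bit 22: prefix='101' -> emit 'j', reset

Answer: cjcjpmimj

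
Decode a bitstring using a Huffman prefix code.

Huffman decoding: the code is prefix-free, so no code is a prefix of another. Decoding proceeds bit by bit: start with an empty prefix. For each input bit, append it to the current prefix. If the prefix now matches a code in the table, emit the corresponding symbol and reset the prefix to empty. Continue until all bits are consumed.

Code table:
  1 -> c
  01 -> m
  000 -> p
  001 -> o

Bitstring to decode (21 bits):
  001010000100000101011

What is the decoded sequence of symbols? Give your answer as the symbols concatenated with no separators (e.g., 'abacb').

Bit 0: prefix='0' (no match yet)
Bit 1: prefix='00' (no match yet)
Bit 2: prefix='001' -> emit 'o', reset
Bit 3: prefix='0' (no match yet)
Bit 4: prefix='01' -> emit 'm', reset
Bit 5: prefix='0' (no match yet)
Bit 6: prefix='00' (no match yet)
Bit 7: prefix='000' -> emit 'p', reset
Bit 8: prefix='0' (no match yet)
Bit 9: prefix='01' -> emit 'm', reset
Bit 10: prefix='0' (no match yet)
Bit 11: prefix='00' (no match yet)
Bit 12: prefix='000' -> emit 'p', reset
Bit 13: prefix='0' (no match yet)
Bit 14: prefix='00' (no match yet)
Bit 15: prefix='001' -> emit 'o', reset
Bit 16: prefix='0' (no match yet)
Bit 17: prefix='01' -> emit 'm', reset
Bit 18: prefix='0' (no match yet)
Bit 19: prefix='01' -> emit 'm', reset
Bit 20: prefix='1' -> emit 'c', reset

Answer: ompmpommc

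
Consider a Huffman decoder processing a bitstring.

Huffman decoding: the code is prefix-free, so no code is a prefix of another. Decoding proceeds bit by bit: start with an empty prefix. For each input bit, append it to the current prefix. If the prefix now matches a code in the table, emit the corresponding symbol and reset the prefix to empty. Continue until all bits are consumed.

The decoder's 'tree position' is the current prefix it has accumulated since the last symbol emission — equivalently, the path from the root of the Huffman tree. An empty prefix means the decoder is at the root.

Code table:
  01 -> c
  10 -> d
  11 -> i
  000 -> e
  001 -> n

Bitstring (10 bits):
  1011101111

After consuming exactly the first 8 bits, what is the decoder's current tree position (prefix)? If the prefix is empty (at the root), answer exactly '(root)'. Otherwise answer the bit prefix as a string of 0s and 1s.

Bit 0: prefix='1' (no match yet)
Bit 1: prefix='10' -> emit 'd', reset
Bit 2: prefix='1' (no match yet)
Bit 3: prefix='11' -> emit 'i', reset
Bit 4: prefix='1' (no match yet)
Bit 5: prefix='10' -> emit 'd', reset
Bit 6: prefix='1' (no match yet)
Bit 7: prefix='11' -> emit 'i', reset

Answer: (root)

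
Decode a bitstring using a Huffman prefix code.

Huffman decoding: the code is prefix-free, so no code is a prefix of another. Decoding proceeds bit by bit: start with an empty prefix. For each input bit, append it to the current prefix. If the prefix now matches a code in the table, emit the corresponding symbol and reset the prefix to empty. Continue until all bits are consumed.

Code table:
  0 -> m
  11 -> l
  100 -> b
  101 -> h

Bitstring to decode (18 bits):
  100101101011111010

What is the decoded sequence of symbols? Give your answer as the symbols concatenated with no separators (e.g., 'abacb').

Answer: bhhmllhm

Derivation:
Bit 0: prefix='1' (no match yet)
Bit 1: prefix='10' (no match yet)
Bit 2: prefix='100' -> emit 'b', reset
Bit 3: prefix='1' (no match yet)
Bit 4: prefix='10' (no match yet)
Bit 5: prefix='101' -> emit 'h', reset
Bit 6: prefix='1' (no match yet)
Bit 7: prefix='10' (no match yet)
Bit 8: prefix='101' -> emit 'h', reset
Bit 9: prefix='0' -> emit 'm', reset
Bit 10: prefix='1' (no match yet)
Bit 11: prefix='11' -> emit 'l', reset
Bit 12: prefix='1' (no match yet)
Bit 13: prefix='11' -> emit 'l', reset
Bit 14: prefix='1' (no match yet)
Bit 15: prefix='10' (no match yet)
Bit 16: prefix='101' -> emit 'h', reset
Bit 17: prefix='0' -> emit 'm', reset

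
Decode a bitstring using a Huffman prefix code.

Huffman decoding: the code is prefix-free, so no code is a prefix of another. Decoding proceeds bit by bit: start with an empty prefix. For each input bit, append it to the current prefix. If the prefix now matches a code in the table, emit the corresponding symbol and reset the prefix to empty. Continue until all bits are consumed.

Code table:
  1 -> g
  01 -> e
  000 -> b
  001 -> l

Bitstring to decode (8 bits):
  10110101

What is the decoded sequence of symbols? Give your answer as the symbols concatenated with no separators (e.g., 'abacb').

Bit 0: prefix='1' -> emit 'g', reset
Bit 1: prefix='0' (no match yet)
Bit 2: prefix='01' -> emit 'e', reset
Bit 3: prefix='1' -> emit 'g', reset
Bit 4: prefix='0' (no match yet)
Bit 5: prefix='01' -> emit 'e', reset
Bit 6: prefix='0' (no match yet)
Bit 7: prefix='01' -> emit 'e', reset

Answer: gegee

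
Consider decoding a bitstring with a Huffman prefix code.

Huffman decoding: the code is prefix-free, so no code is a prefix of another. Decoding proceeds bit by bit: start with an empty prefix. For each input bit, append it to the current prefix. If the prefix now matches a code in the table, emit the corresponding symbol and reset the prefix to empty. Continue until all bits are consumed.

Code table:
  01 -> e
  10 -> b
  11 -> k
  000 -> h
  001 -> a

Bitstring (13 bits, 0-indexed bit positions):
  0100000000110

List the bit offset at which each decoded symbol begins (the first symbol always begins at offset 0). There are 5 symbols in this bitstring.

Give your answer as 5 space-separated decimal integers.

Bit 0: prefix='0' (no match yet)
Bit 1: prefix='01' -> emit 'e', reset
Bit 2: prefix='0' (no match yet)
Bit 3: prefix='00' (no match yet)
Bit 4: prefix='000' -> emit 'h', reset
Bit 5: prefix='0' (no match yet)
Bit 6: prefix='00' (no match yet)
Bit 7: prefix='000' -> emit 'h', reset
Bit 8: prefix='0' (no match yet)
Bit 9: prefix='00' (no match yet)
Bit 10: prefix='001' -> emit 'a', reset
Bit 11: prefix='1' (no match yet)
Bit 12: prefix='10' -> emit 'b', reset

Answer: 0 2 5 8 11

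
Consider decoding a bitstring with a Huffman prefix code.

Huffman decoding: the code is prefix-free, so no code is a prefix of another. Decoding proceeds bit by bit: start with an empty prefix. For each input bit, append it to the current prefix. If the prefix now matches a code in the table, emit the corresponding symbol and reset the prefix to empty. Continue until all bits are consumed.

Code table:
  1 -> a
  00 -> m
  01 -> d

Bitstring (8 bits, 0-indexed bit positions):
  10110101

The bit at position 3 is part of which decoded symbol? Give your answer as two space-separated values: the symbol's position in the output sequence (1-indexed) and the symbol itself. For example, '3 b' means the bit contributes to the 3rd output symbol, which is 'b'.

Answer: 3 a

Derivation:
Bit 0: prefix='1' -> emit 'a', reset
Bit 1: prefix='0' (no match yet)
Bit 2: prefix='01' -> emit 'd', reset
Bit 3: prefix='1' -> emit 'a', reset
Bit 4: prefix='0' (no match yet)
Bit 5: prefix='01' -> emit 'd', reset
Bit 6: prefix='0' (no match yet)
Bit 7: prefix='01' -> emit 'd', reset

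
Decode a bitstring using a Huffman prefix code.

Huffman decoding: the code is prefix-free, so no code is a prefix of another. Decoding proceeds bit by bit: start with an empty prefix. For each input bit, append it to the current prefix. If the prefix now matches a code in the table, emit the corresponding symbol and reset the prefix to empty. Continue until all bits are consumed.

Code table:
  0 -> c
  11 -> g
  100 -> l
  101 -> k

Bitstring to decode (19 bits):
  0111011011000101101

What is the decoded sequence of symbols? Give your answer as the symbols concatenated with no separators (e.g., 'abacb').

Bit 0: prefix='0' -> emit 'c', reset
Bit 1: prefix='1' (no match yet)
Bit 2: prefix='11' -> emit 'g', reset
Bit 3: prefix='1' (no match yet)
Bit 4: prefix='10' (no match yet)
Bit 5: prefix='101' -> emit 'k', reset
Bit 6: prefix='1' (no match yet)
Bit 7: prefix='10' (no match yet)
Bit 8: prefix='101' -> emit 'k', reset
Bit 9: prefix='1' (no match yet)
Bit 10: prefix='10' (no match yet)
Bit 11: prefix='100' -> emit 'l', reset
Bit 12: prefix='0' -> emit 'c', reset
Bit 13: prefix='1' (no match yet)
Bit 14: prefix='10' (no match yet)
Bit 15: prefix='101' -> emit 'k', reset
Bit 16: prefix='1' (no match yet)
Bit 17: prefix='10' (no match yet)
Bit 18: prefix='101' -> emit 'k', reset

Answer: cgkklckk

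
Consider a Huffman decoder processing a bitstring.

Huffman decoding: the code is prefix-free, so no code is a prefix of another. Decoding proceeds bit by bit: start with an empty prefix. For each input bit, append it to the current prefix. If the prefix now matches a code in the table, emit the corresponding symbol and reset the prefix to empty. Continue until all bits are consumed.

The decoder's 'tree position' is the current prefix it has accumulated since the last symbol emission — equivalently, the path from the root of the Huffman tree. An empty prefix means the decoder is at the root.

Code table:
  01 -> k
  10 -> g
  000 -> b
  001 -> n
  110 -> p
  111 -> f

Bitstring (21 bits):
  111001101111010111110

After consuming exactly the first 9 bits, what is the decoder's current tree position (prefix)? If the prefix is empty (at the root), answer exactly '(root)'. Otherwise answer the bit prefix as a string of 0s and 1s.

Answer: 1

Derivation:
Bit 0: prefix='1' (no match yet)
Bit 1: prefix='11' (no match yet)
Bit 2: prefix='111' -> emit 'f', reset
Bit 3: prefix='0' (no match yet)
Bit 4: prefix='00' (no match yet)
Bit 5: prefix='001' -> emit 'n', reset
Bit 6: prefix='1' (no match yet)
Bit 7: prefix='10' -> emit 'g', reset
Bit 8: prefix='1' (no match yet)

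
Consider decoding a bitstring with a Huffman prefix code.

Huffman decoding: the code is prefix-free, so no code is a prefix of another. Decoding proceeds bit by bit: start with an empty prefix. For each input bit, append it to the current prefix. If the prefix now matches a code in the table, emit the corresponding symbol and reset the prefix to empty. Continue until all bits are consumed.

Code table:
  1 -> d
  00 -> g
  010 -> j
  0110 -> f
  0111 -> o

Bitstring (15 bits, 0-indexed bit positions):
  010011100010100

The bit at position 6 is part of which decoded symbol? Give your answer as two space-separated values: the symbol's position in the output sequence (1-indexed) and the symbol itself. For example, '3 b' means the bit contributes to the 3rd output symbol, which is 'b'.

Answer: 2 o

Derivation:
Bit 0: prefix='0' (no match yet)
Bit 1: prefix='01' (no match yet)
Bit 2: prefix='010' -> emit 'j', reset
Bit 3: prefix='0' (no match yet)
Bit 4: prefix='01' (no match yet)
Bit 5: prefix='011' (no match yet)
Bit 6: prefix='0111' -> emit 'o', reset
Bit 7: prefix='0' (no match yet)
Bit 8: prefix='00' -> emit 'g', reset
Bit 9: prefix='0' (no match yet)
Bit 10: prefix='01' (no match yet)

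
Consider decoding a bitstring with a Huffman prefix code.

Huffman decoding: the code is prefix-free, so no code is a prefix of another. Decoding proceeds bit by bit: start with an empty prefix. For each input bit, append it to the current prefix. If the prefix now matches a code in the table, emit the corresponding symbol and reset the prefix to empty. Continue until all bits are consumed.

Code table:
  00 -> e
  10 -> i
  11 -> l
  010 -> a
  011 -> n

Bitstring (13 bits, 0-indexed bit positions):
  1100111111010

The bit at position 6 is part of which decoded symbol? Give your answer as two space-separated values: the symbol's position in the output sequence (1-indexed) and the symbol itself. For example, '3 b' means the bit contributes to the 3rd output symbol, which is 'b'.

Answer: 4 l

Derivation:
Bit 0: prefix='1' (no match yet)
Bit 1: prefix='11' -> emit 'l', reset
Bit 2: prefix='0' (no match yet)
Bit 3: prefix='00' -> emit 'e', reset
Bit 4: prefix='1' (no match yet)
Bit 5: prefix='11' -> emit 'l', reset
Bit 6: prefix='1' (no match yet)
Bit 7: prefix='11' -> emit 'l', reset
Bit 8: prefix='1' (no match yet)
Bit 9: prefix='11' -> emit 'l', reset
Bit 10: prefix='0' (no match yet)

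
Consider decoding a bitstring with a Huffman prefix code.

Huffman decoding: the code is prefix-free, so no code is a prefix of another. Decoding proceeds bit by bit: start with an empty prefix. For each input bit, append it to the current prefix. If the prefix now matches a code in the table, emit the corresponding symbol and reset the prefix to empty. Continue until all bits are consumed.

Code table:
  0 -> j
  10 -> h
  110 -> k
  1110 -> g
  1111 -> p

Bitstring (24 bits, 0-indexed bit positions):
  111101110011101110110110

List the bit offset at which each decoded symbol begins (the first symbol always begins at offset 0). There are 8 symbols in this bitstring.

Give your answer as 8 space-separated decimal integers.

Answer: 0 4 5 9 10 14 18 21

Derivation:
Bit 0: prefix='1' (no match yet)
Bit 1: prefix='11' (no match yet)
Bit 2: prefix='111' (no match yet)
Bit 3: prefix='1111' -> emit 'p', reset
Bit 4: prefix='0' -> emit 'j', reset
Bit 5: prefix='1' (no match yet)
Bit 6: prefix='11' (no match yet)
Bit 7: prefix='111' (no match yet)
Bit 8: prefix='1110' -> emit 'g', reset
Bit 9: prefix='0' -> emit 'j', reset
Bit 10: prefix='1' (no match yet)
Bit 11: prefix='11' (no match yet)
Bit 12: prefix='111' (no match yet)
Bit 13: prefix='1110' -> emit 'g', reset
Bit 14: prefix='1' (no match yet)
Bit 15: prefix='11' (no match yet)
Bit 16: prefix='111' (no match yet)
Bit 17: prefix='1110' -> emit 'g', reset
Bit 18: prefix='1' (no match yet)
Bit 19: prefix='11' (no match yet)
Bit 20: prefix='110' -> emit 'k', reset
Bit 21: prefix='1' (no match yet)
Bit 22: prefix='11' (no match yet)
Bit 23: prefix='110' -> emit 'k', reset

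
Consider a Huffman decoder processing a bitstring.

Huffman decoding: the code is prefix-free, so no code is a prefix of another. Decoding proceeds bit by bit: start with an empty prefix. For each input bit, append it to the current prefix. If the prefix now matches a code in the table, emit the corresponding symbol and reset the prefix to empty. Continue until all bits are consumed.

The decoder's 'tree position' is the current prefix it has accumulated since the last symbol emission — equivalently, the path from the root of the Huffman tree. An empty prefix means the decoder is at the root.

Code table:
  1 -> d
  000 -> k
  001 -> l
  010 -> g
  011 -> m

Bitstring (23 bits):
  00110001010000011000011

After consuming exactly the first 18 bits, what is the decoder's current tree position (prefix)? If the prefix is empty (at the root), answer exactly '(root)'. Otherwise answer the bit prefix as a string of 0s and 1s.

Bit 0: prefix='0' (no match yet)
Bit 1: prefix='00' (no match yet)
Bit 2: prefix='001' -> emit 'l', reset
Bit 3: prefix='1' -> emit 'd', reset
Bit 4: prefix='0' (no match yet)
Bit 5: prefix='00' (no match yet)
Bit 6: prefix='000' -> emit 'k', reset
Bit 7: prefix='1' -> emit 'd', reset
Bit 8: prefix='0' (no match yet)
Bit 9: prefix='01' (no match yet)
Bit 10: prefix='010' -> emit 'g', reset
Bit 11: prefix='0' (no match yet)
Bit 12: prefix='00' (no match yet)
Bit 13: prefix='000' -> emit 'k', reset
Bit 14: prefix='0' (no match yet)
Bit 15: prefix='01' (no match yet)
Bit 16: prefix='011' -> emit 'm', reset
Bit 17: prefix='0' (no match yet)

Answer: 0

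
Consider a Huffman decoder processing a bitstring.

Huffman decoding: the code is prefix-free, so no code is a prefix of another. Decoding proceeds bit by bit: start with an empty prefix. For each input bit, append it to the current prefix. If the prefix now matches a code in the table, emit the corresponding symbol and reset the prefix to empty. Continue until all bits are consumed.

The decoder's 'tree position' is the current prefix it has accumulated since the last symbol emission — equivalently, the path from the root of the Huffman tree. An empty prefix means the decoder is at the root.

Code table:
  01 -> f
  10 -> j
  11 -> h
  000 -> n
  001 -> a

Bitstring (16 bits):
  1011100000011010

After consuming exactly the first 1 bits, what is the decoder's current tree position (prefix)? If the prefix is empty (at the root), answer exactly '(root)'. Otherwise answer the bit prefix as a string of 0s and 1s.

Answer: 1

Derivation:
Bit 0: prefix='1' (no match yet)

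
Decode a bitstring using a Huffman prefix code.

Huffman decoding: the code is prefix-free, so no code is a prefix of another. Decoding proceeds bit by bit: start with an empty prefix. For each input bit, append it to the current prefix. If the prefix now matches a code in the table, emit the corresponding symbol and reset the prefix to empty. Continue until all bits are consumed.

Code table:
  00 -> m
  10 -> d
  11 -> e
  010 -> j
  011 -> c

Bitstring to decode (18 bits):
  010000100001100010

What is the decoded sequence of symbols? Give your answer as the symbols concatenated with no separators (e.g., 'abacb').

Bit 0: prefix='0' (no match yet)
Bit 1: prefix='01' (no match yet)
Bit 2: prefix='010' -> emit 'j', reset
Bit 3: prefix='0' (no match yet)
Bit 4: prefix='00' -> emit 'm', reset
Bit 5: prefix='0' (no match yet)
Bit 6: prefix='01' (no match yet)
Bit 7: prefix='010' -> emit 'j', reset
Bit 8: prefix='0' (no match yet)
Bit 9: prefix='00' -> emit 'm', reset
Bit 10: prefix='0' (no match yet)
Bit 11: prefix='01' (no match yet)
Bit 12: prefix='011' -> emit 'c', reset
Bit 13: prefix='0' (no match yet)
Bit 14: prefix='00' -> emit 'm', reset
Bit 15: prefix='0' (no match yet)
Bit 16: prefix='01' (no match yet)
Bit 17: prefix='010' -> emit 'j', reset

Answer: jmjmcmj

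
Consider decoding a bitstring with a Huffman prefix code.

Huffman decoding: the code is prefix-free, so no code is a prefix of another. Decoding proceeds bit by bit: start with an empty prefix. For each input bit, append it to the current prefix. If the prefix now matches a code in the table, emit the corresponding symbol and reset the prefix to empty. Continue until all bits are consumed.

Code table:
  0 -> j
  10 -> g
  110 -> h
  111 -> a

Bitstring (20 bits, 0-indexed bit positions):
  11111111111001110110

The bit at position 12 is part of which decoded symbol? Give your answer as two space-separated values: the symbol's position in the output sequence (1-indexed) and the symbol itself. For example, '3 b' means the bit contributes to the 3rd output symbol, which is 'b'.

Answer: 5 j

Derivation:
Bit 0: prefix='1' (no match yet)
Bit 1: prefix='11' (no match yet)
Bit 2: prefix='111' -> emit 'a', reset
Bit 3: prefix='1' (no match yet)
Bit 4: prefix='11' (no match yet)
Bit 5: prefix='111' -> emit 'a', reset
Bit 6: prefix='1' (no match yet)
Bit 7: prefix='11' (no match yet)
Bit 8: prefix='111' -> emit 'a', reset
Bit 9: prefix='1' (no match yet)
Bit 10: prefix='11' (no match yet)
Bit 11: prefix='110' -> emit 'h', reset
Bit 12: prefix='0' -> emit 'j', reset
Bit 13: prefix='1' (no match yet)
Bit 14: prefix='11' (no match yet)
Bit 15: prefix='111' -> emit 'a', reset
Bit 16: prefix='0' -> emit 'j', reset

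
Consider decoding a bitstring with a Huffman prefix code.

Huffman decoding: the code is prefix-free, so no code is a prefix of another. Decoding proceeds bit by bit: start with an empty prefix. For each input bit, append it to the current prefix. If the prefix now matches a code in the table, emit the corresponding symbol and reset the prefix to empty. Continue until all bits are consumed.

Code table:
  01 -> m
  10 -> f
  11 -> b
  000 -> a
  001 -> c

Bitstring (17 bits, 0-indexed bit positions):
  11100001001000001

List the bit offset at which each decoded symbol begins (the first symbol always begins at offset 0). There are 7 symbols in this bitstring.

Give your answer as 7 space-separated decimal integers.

Bit 0: prefix='1' (no match yet)
Bit 1: prefix='11' -> emit 'b', reset
Bit 2: prefix='1' (no match yet)
Bit 3: prefix='10' -> emit 'f', reset
Bit 4: prefix='0' (no match yet)
Bit 5: prefix='00' (no match yet)
Bit 6: prefix='000' -> emit 'a', reset
Bit 7: prefix='1' (no match yet)
Bit 8: prefix='10' -> emit 'f', reset
Bit 9: prefix='0' (no match yet)
Bit 10: prefix='01' -> emit 'm', reset
Bit 11: prefix='0' (no match yet)
Bit 12: prefix='00' (no match yet)
Bit 13: prefix='000' -> emit 'a', reset
Bit 14: prefix='0' (no match yet)
Bit 15: prefix='00' (no match yet)
Bit 16: prefix='001' -> emit 'c', reset

Answer: 0 2 4 7 9 11 14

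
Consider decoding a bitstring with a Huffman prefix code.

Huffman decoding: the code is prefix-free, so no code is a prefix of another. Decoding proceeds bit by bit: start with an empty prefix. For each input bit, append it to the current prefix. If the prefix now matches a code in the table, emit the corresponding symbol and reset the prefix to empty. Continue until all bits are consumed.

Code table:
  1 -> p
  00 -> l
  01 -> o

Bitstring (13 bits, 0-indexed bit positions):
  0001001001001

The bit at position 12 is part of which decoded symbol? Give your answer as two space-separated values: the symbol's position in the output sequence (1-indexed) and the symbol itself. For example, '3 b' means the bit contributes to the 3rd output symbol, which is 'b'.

Bit 0: prefix='0' (no match yet)
Bit 1: prefix='00' -> emit 'l', reset
Bit 2: prefix='0' (no match yet)
Bit 3: prefix='01' -> emit 'o', reset
Bit 4: prefix='0' (no match yet)
Bit 5: prefix='00' -> emit 'l', reset
Bit 6: prefix='1' -> emit 'p', reset
Bit 7: prefix='0' (no match yet)
Bit 8: prefix='00' -> emit 'l', reset
Bit 9: prefix='1' -> emit 'p', reset
Bit 10: prefix='0' (no match yet)
Bit 11: prefix='00' -> emit 'l', reset
Bit 12: prefix='1' -> emit 'p', reset

Answer: 8 p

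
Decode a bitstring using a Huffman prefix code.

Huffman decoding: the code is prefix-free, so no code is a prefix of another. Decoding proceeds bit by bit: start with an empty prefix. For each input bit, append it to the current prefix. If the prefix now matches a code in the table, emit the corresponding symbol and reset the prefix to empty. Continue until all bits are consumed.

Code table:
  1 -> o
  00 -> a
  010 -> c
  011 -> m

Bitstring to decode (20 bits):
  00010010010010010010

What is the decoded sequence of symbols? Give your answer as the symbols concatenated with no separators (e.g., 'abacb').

Answer: acccccc

Derivation:
Bit 0: prefix='0' (no match yet)
Bit 1: prefix='00' -> emit 'a', reset
Bit 2: prefix='0' (no match yet)
Bit 3: prefix='01' (no match yet)
Bit 4: prefix='010' -> emit 'c', reset
Bit 5: prefix='0' (no match yet)
Bit 6: prefix='01' (no match yet)
Bit 7: prefix='010' -> emit 'c', reset
Bit 8: prefix='0' (no match yet)
Bit 9: prefix='01' (no match yet)
Bit 10: prefix='010' -> emit 'c', reset
Bit 11: prefix='0' (no match yet)
Bit 12: prefix='01' (no match yet)
Bit 13: prefix='010' -> emit 'c', reset
Bit 14: prefix='0' (no match yet)
Bit 15: prefix='01' (no match yet)
Bit 16: prefix='010' -> emit 'c', reset
Bit 17: prefix='0' (no match yet)
Bit 18: prefix='01' (no match yet)
Bit 19: prefix='010' -> emit 'c', reset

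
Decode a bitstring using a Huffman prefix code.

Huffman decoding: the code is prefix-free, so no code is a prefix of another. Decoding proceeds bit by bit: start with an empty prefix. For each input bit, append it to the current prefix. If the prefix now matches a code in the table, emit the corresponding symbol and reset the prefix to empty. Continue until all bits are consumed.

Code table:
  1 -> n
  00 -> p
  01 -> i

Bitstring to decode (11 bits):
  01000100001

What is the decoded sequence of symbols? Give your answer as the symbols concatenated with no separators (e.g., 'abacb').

Bit 0: prefix='0' (no match yet)
Bit 1: prefix='01' -> emit 'i', reset
Bit 2: prefix='0' (no match yet)
Bit 3: prefix='00' -> emit 'p', reset
Bit 4: prefix='0' (no match yet)
Bit 5: prefix='01' -> emit 'i', reset
Bit 6: prefix='0' (no match yet)
Bit 7: prefix='00' -> emit 'p', reset
Bit 8: prefix='0' (no match yet)
Bit 9: prefix='00' -> emit 'p', reset
Bit 10: prefix='1' -> emit 'n', reset

Answer: ipippn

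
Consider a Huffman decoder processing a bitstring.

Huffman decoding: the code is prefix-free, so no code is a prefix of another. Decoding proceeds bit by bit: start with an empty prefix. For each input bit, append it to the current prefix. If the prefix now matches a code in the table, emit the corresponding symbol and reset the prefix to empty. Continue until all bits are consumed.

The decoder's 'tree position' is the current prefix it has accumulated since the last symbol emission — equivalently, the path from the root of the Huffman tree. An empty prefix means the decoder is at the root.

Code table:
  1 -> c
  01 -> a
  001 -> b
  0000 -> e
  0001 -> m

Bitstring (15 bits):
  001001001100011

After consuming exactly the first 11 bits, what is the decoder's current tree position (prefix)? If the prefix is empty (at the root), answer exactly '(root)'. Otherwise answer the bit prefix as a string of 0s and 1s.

Answer: 0

Derivation:
Bit 0: prefix='0' (no match yet)
Bit 1: prefix='00' (no match yet)
Bit 2: prefix='001' -> emit 'b', reset
Bit 3: prefix='0' (no match yet)
Bit 4: prefix='00' (no match yet)
Bit 5: prefix='001' -> emit 'b', reset
Bit 6: prefix='0' (no match yet)
Bit 7: prefix='00' (no match yet)
Bit 8: prefix='001' -> emit 'b', reset
Bit 9: prefix='1' -> emit 'c', reset
Bit 10: prefix='0' (no match yet)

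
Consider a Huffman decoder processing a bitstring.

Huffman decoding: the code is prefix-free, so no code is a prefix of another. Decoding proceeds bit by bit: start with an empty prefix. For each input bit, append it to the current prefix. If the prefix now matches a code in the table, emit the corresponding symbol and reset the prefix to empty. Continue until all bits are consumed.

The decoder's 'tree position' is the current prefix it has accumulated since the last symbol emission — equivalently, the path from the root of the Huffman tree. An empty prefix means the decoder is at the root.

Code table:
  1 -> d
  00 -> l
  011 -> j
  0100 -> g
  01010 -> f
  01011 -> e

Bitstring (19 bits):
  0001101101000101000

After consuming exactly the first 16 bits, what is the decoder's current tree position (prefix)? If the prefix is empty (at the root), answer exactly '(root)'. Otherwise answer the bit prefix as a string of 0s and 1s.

Answer: 0101

Derivation:
Bit 0: prefix='0' (no match yet)
Bit 1: prefix='00' -> emit 'l', reset
Bit 2: prefix='0' (no match yet)
Bit 3: prefix='01' (no match yet)
Bit 4: prefix='011' -> emit 'j', reset
Bit 5: prefix='0' (no match yet)
Bit 6: prefix='01' (no match yet)
Bit 7: prefix='011' -> emit 'j', reset
Bit 8: prefix='0' (no match yet)
Bit 9: prefix='01' (no match yet)
Bit 10: prefix='010' (no match yet)
Bit 11: prefix='0100' -> emit 'g', reset
Bit 12: prefix='0' (no match yet)
Bit 13: prefix='01' (no match yet)
Bit 14: prefix='010' (no match yet)
Bit 15: prefix='0101' (no match yet)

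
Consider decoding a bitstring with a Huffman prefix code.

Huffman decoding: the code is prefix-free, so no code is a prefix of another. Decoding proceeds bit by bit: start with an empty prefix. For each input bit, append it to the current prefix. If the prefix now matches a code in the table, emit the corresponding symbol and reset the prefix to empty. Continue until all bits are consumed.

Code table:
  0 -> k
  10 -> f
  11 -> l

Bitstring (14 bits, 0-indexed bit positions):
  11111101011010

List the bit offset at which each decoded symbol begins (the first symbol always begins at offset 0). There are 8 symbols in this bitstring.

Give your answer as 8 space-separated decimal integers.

Bit 0: prefix='1' (no match yet)
Bit 1: prefix='11' -> emit 'l', reset
Bit 2: prefix='1' (no match yet)
Bit 3: prefix='11' -> emit 'l', reset
Bit 4: prefix='1' (no match yet)
Bit 5: prefix='11' -> emit 'l', reset
Bit 6: prefix='0' -> emit 'k', reset
Bit 7: prefix='1' (no match yet)
Bit 8: prefix='10' -> emit 'f', reset
Bit 9: prefix='1' (no match yet)
Bit 10: prefix='11' -> emit 'l', reset
Bit 11: prefix='0' -> emit 'k', reset
Bit 12: prefix='1' (no match yet)
Bit 13: prefix='10' -> emit 'f', reset

Answer: 0 2 4 6 7 9 11 12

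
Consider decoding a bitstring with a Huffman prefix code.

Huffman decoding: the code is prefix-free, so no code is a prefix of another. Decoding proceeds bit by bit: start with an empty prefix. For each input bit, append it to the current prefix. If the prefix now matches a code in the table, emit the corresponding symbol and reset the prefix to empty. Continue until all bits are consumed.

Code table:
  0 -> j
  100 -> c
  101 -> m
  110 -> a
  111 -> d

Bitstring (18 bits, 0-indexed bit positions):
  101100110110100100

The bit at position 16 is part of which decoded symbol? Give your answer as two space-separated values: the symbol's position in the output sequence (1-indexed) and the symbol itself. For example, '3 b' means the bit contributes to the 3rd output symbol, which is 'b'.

Answer: 6 c

Derivation:
Bit 0: prefix='1' (no match yet)
Bit 1: prefix='10' (no match yet)
Bit 2: prefix='101' -> emit 'm', reset
Bit 3: prefix='1' (no match yet)
Bit 4: prefix='10' (no match yet)
Bit 5: prefix='100' -> emit 'c', reset
Bit 6: prefix='1' (no match yet)
Bit 7: prefix='11' (no match yet)
Bit 8: prefix='110' -> emit 'a', reset
Bit 9: prefix='1' (no match yet)
Bit 10: prefix='11' (no match yet)
Bit 11: prefix='110' -> emit 'a', reset
Bit 12: prefix='1' (no match yet)
Bit 13: prefix='10' (no match yet)
Bit 14: prefix='100' -> emit 'c', reset
Bit 15: prefix='1' (no match yet)
Bit 16: prefix='10' (no match yet)
Bit 17: prefix='100' -> emit 'c', reset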